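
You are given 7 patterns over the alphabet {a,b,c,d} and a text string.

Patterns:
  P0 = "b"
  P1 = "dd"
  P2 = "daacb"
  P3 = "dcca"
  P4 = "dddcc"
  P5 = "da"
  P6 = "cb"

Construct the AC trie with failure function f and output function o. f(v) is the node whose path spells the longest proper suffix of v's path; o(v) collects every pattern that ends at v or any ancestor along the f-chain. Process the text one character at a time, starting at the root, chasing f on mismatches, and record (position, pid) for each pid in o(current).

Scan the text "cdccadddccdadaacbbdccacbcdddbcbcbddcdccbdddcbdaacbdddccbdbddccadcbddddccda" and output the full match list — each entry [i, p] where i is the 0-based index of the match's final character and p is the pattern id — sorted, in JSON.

Construct AC machine:
Trie (insert patterns):
  0='ε' goto b→1 c→14 d→2
  1='b' goto ·  [P0 ends]
  2='d' goto a→4 c→8 d→3
  3='dd' goto d→11  [P1 ends]
  4='da' goto a→5  [P5 ends]
  5='daa' goto c→6
  6='daac' goto b→7
  7='daacb' goto ·  [P2 ends]
  8='dc' goto c→9
  9='dcc' goto a→10
  10='dcca' goto ·  [P3 ends]
  11='ddd' goto c→12
  12='dddc' goto c→13
  13='dddcc' goto ·  [P4 ends]
  14='c' goto b→15
  15='cb' goto ·  [P6 ends]

Failure links (BFS by depth):
  fail(1) 'b': from fail(0)=0 chase 'b': 0 ⇒ 0;  out={0}∪out(0)={0}
  fail(2) 'd': from fail(0)=0 chase 'd': 0 ⇒ 0;  out=∅∪out(0)=∅
  fail(14) 'c': from fail(0)=0 chase 'c': 0 ⇒ 0;  out=∅∪out(0)=∅
  fail(3) 'dd': from fail(2)=0 chase 'd': 0 ⇒ 2;  out={1}∪out(2)={1}
  fail(4) 'da': from fail(2)=0 chase 'a': 0 ⇒ 0;  out={5}∪out(0)={5}
  fail(8) 'dc': from fail(2)=0 chase 'c': 0 ⇒ 14;  out=∅∪out(14)=∅
  fail(15) 'cb': from fail(14)=0 chase 'b': 0 ⇒ 1;  out={6}∪out(1)={0,6}
  fail(5) 'daa': from fail(4)=0 chase 'a': 0 ⇒ 0;  out=∅∪out(0)=∅
  fail(9) 'dcc': from fail(8)=14 chase 'c': 14→0 ⇒ 14;  out=∅∪out(14)=∅
  fail(11) 'ddd': from fail(3)=2 chase 'd': 2 ⇒ 3;  out=∅∪out(3)={1}
  fail(6) 'daac': from fail(5)=0 chase 'c': 0 ⇒ 14;  out=∅∪out(14)=∅
  fail(10) 'dcca': from fail(9)=14 chase 'a': 14→0 ⇒ 0;  out={3}∪out(0)={3}
  fail(12) 'dddc': from fail(11)=3 chase 'c': 3→2 ⇒ 8;  out=∅∪out(8)=∅
  fail(7) 'daacb': from fail(6)=14 chase 'b': 14 ⇒ 15;  out={2}∪out(15)={0,2,6}
  fail(13) 'dddcc': from fail(12)=8 chase 'c': 8 ⇒ 9;  out={4}∪out(9)={4}

Scan:
pos 0 'c': at 14
pos 1 'd': at 2 (fail-walked)
pos 2 'c': at 8
pos 3 'c': at 9
pos 4 'a': at 10  emit P3@[1:4]
pos 5 'd': at 2 (fail-walked)
pos 6 'd': at 3  emit P1@[5:6]
pos 7 'd': at 11  emit P1@[6:7]
pos 8 'c': at 12
pos 9 'c': at 13  emit P4@[5:9]
pos 10 'd': at 2 (fail-walked)
pos 11 'a': at 4  emit P5@[10:11]
pos 12 'd': at 2 (fail-walked)
pos 13 'a': at 4  emit P5@[12:13]
pos 14 'a': at 5
pos 15 'c': at 6
pos 16 'b': at 7  emit P0@[16:16],P2@[12:16],P6@[15:16]
pos 17 'b': at 1 (fail-walked)  emit P0@[17:17]
pos 18 'd': at 2 (fail-walked)
pos 19 'c': at 8
pos 20 'c': at 9
pos 21 'a': at 10  emit P3@[18:21]
pos 22 'c': at 14 (fail-walked)
pos 23 'b': at 15  emit P0@[23:23],P6@[22:23]
pos 24 'c': at 14 (fail-walked)
pos 25 'd': at 2 (fail-walked)
pos 26 'd': at 3  emit P1@[25:26]
pos 27 'd': at 11  emit P1@[26:27]
pos 28 'b': at 1 (fail-walked)  emit P0@[28:28]
pos 29 'c': at 14 (fail-walked)
pos 30 'b': at 15  emit P0@[30:30],P6@[29:30]
pos 31 'c': at 14 (fail-walked)
pos 32 'b': at 15  emit P0@[32:32],P6@[31:32]
pos 33 'd': at 2 (fail-walked)
pos 34 'd': at 3  emit P1@[33:34]
pos 35 'c': at 8 (fail-walked)
pos 36 'd': at 2 (fail-walked)
pos 37 'c': at 8
pos 38 'c': at 9
pos 39 'b': at 15 (fail-walked)  emit P0@[39:39],P6@[38:39]
pos 40 'd': at 2 (fail-walked)
pos 41 'd': at 3  emit P1@[40:41]
pos 42 'd': at 11  emit P1@[41:42]
pos 43 'c': at 12
pos 44 'b': at 15 (fail-walked)  emit P0@[44:44],P6@[43:44]
pos 45 'd': at 2 (fail-walked)
pos 46 'a': at 4  emit P5@[45:46]
pos 47 'a': at 5
pos 48 'c': at 6
pos 49 'b': at 7  emit P0@[49:49],P2@[45:49],P6@[48:49]
pos 50 'd': at 2 (fail-walked)
pos 51 'd': at 3  emit P1@[50:51]
pos 52 'd': at 11  emit P1@[51:52]
pos 53 'c': at 12
pos 54 'c': at 13  emit P4@[50:54]
pos 55 'b': at 15 (fail-walked)  emit P0@[55:55],P6@[54:55]
pos 56 'd': at 2 (fail-walked)
pos 57 'b': at 1 (fail-walked)  emit P0@[57:57]
pos 58 'd': at 2 (fail-walked)
pos 59 'd': at 3  emit P1@[58:59]
pos 60 'c': at 8 (fail-walked)
pos 61 'c': at 9
pos 62 'a': at 10  emit P3@[59:62]
pos 63 'd': at 2 (fail-walked)
pos 64 'c': at 8
pos 65 'b': at 15 (fail-walked)  emit P0@[65:65],P6@[64:65]
pos 66 'd': at 2 (fail-walked)
pos 67 'd': at 3  emit P1@[66:67]
pos 68 'd': at 11  emit P1@[67:68]
pos 69 'd': at 11 (fail-walked)  emit P1@[68:69]
pos 70 'c': at 12
pos 71 'c': at 13  emit P4@[67:71]
pos 72 'd': at 2 (fail-walked)
pos 73 'a': at 4  emit P5@[72:73]

All matches (sorted): [[4,3],[6,1],[7,1],[9,4],[11,5],[13,5],[16,0],[16,2],[16,6],[17,0],[21,3],[23,0],[23,6],[26,1],[27,1],[28,0],[30,0],[30,6],[32,0],[32,6],[34,1],[39,0],[39,6],[41,1],[42,1],[44,0],[44,6],[46,5],[49,0],[49,2],[49,6],[51,1],[52,1],[54,4],[55,0],[55,6],[57,0],[59,1],[62,3],[65,0],[65,6],[67,1],[68,1],[69,1],[71,4],[73,5]]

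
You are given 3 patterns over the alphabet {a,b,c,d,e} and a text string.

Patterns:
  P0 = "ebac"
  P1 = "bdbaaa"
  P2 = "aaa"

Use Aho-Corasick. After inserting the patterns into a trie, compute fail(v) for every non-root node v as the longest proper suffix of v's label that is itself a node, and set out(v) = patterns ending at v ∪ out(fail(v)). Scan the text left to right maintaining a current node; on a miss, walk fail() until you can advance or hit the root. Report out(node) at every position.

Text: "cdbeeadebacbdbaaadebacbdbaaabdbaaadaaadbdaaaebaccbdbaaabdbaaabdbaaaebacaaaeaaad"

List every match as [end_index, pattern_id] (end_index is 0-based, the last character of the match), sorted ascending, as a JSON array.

Construct AC machine:
Trie nodes:
  0='ε' goto a→11 b→5 e→1
  1='e' goto b→2
  2='eb' goto a→3
  3='eba' goto c→4
  4='ebac' goto ·  [P0 ends]
  5='b' goto d→6
  6='bd' goto b→7
  7='bdb' goto a→8
  8='bdba' goto a→9
  9='bdbaa' goto a→10
  10='bdbaaa' goto ·  [P1 ends]
  11='a' goto a→12
  12='aa' goto a→13
  13='aaa' goto ·  [P2 ends]

Failure links (BFS by depth):
  n1('e'): parent n0 fail=0; on 'e' 0 → fail=0;  out ∅∪∅=∅
  n5('b'): parent n0 fail=0; on 'b' 0 → fail=0;  out ∅∪∅=∅
  n11('a'): parent n0 fail=0; on 'a' 0 → fail=0;  out ∅∪∅=∅
  n2('eb'): parent n1 fail=0; on 'b' 0 → fail=5;  out ∅∪∅=∅
  n6('bd'): parent n5 fail=0; on 'd' 0 → fail=0;  out ∅∪∅=∅
  n12('aa'): parent n11 fail=0; on 'a' 0 → fail=11;  out ∅∪∅=∅
  n3('eba'): parent n2 fail=5; on 'a' 5→0 → fail=11;  out ∅∪∅=∅
  n7('bdb'): parent n6 fail=0; on 'b' 0 → fail=5;  out ∅∪∅=∅
  n13('aaa'): parent n12 fail=11; on 'a' 11 → fail=12;  out {2}∪∅={2}
  n4('ebac'): parent n3 fail=11; on 'c' 11→0 → fail=0;  out {0}∪∅={0}
  n8('bdba'): parent n7 fail=5; on 'a' 5→0 → fail=11;  out ∅∪∅=∅
  n9('bdbaa'): parent n8 fail=11; on 'a' 11 → fail=12;  out ∅∪∅=∅
  n10('bdbaaa'): parent n9 fail=12; on 'a' 12 → fail=13;  out {1}∪{2}={1,2}

Run:
[0] read 'c'  n0⇒n0
[1] read 'd'  n0⇒n0
[2] read 'b'  n0⇒n5
[3] read 'e'  n5⇒n1 ·f
[4] read 'e'  n1⇒n1 ·f
[5] read 'a'  n1⇒n11 ·f
[6] read 'd'  n11⇒n0 ·f
[7] read 'e'  n0⇒n1
[8] read 'b'  n1⇒n2
[9] read 'a'  n2⇒n3
[10] read 'c'  n3⇒n4  → match P0@[7:10]
[11] read 'b'  n4⇒n5 ·f
[12] read 'd'  n5⇒n6
[13] read 'b'  n6⇒n7
[14] read 'a'  n7⇒n8
[15] read 'a'  n8⇒n9
[16] read 'a'  n9⇒n10  → match P1@[11:16],P2@[14:16]
[17] read 'd'  n10⇒n0 ·f
[18] read 'e'  n0⇒n1
[19] read 'b'  n1⇒n2
[20] read 'a'  n2⇒n3
[21] read 'c'  n3⇒n4  → match P0@[18:21]
[22] read 'b'  n4⇒n5 ·f
[23] read 'd'  n5⇒n6
[24] read 'b'  n6⇒n7
[25] read 'a'  n7⇒n8
[26] read 'a'  n8⇒n9
[27] read 'a'  n9⇒n10  → match P1@[22:27],P2@[25:27]
[28] read 'b'  n10⇒n5 ·f
[29] read 'd'  n5⇒n6
[30] read 'b'  n6⇒n7
[31] read 'a'  n7⇒n8
[32] read 'a'  n8⇒n9
[33] read 'a'  n9⇒n10  → match P1@[28:33],P2@[31:33]
[34] read 'd'  n10⇒n0 ·f
[35] read 'a'  n0⇒n11
[36] read 'a'  n11⇒n12
[37] read 'a'  n12⇒n13  → match P2@[35:37]
[38] read 'd'  n13⇒n0 ·f
[39] read 'b'  n0⇒n5
[40] read 'd'  n5⇒n6
[41] read 'a'  n6⇒n11 ·f
[42] read 'a'  n11⇒n12
[43] read 'a'  n12⇒n13  → match P2@[41:43]
[44] read 'e'  n13⇒n1 ·f
[45] read 'b'  n1⇒n2
[46] read 'a'  n2⇒n3
[47] read 'c'  n3⇒n4  → match P0@[44:47]
[48] read 'c'  n4⇒n0 ·f
[49] read 'b'  n0⇒n5
[50] read 'd'  n5⇒n6
[51] read 'b'  n6⇒n7
[52] read 'a'  n7⇒n8
[53] read 'a'  n8⇒n9
[54] read 'a'  n9⇒n10  → match P1@[49:54],P2@[52:54]
[55] read 'b'  n10⇒n5 ·f
[56] read 'd'  n5⇒n6
[57] read 'b'  n6⇒n7
[58] read 'a'  n7⇒n8
[59] read 'a'  n8⇒n9
[60] read 'a'  n9⇒n10  → match P1@[55:60],P2@[58:60]
[61] read 'b'  n10⇒n5 ·f
[62] read 'd'  n5⇒n6
[63] read 'b'  n6⇒n7
[64] read 'a'  n7⇒n8
[65] read 'a'  n8⇒n9
[66] read 'a'  n9⇒n10  → match P1@[61:66],P2@[64:66]
[67] read 'e'  n10⇒n1 ·f
[68] read 'b'  n1⇒n2
[69] read 'a'  n2⇒n3
[70] read 'c'  n3⇒n4  → match P0@[67:70]
[71] read 'a'  n4⇒n11 ·f
[72] read 'a'  n11⇒n12
[73] read 'a'  n12⇒n13  → match P2@[71:73]
[74] read 'e'  n13⇒n1 ·f
[75] read 'a'  n1⇒n11 ·f
[76] read 'a'  n11⇒n12
[77] read 'a'  n12⇒n13  → match P2@[75:77]
[78] read 'd'  n13⇒n0 ·f

Matches: [[10,0],[16,1],[16,2],[21,0],[27,1],[27,2],[33,1],[33,2],[37,2],[43,2],[47,0],[54,1],[54,2],[60,1],[60,2],[66,1],[66,2],[70,0],[73,2],[77,2]]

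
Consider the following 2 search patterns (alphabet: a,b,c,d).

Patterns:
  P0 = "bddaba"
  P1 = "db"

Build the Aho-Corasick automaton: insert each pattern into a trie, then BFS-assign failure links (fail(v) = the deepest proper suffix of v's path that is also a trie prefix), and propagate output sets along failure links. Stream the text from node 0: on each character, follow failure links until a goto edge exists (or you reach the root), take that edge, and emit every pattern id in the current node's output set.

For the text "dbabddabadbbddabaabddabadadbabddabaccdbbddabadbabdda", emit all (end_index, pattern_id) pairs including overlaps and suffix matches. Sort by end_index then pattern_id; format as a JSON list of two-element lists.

Construct AC machine:
Trie (insert patterns):
  0='ε' goto b→1 d→7
  1='b' goto d→2
  2='bd' goto d→3
  3='bdd' goto a→4
  4='bdda' goto b→5
  5='bddab' goto a→6
  6='bddaba' goto ·  ←P0
  7='d' goto b→8
  8='db' goto ·  ←P1

BFS fail/out derivation:
  n1('b'): parent n0 fail=0; on 'b' 0 → fail=0;  out ∅∪∅=∅
  n7('d'): parent n0 fail=0; on 'd' 0 → fail=0;  out ∅∪∅=∅
  n2('bd'): parent n1 fail=0; on 'd' 0 → fail=7;  out ∅∪∅=∅
  n8('db'): parent n7 fail=0; on 'b' 0 → fail=1;  out {1}∪∅={1}
  n3('bdd'): parent n2 fail=7; on 'd' 7→0 → fail=7;  out ∅∪∅=∅
  n4('bdda'): parent n3 fail=7; on 'a' 7→0 → fail=0;  out ∅∪∅=∅
  n5('bddab'): parent n4 fail=0; on 'b' 0 → fail=1;  out ∅∪∅=∅
  n6('bddaba'): parent n5 fail=1; on 'a' 1→0 → fail=0;  out {0}∪∅={0}

Text stream:
i=0 'd': node 0→7
i=1 'b': node 7→8  → match P1@[0:1]
i=2 'a': node 8→0 (via fail)
i=3 'b': node 0→1
i=4 'd': node 1→2
i=5 'd': node 2→3
i=6 'a': node 3→4
i=7 'b': node 4→5
i=8 'a': node 5→6  → match P0@[3:8]
i=9 'd': node 6→7 (via fail)
i=10 'b': node 7→8  → match P1@[9:10]
i=11 'b': node 8→1 (via fail)
i=12 'd': node 1→2
i=13 'd': node 2→3
i=14 'a': node 3→4
i=15 'b': node 4→5
i=16 'a': node 5→6  → match P0@[11:16]
i=17 'a': node 6→0 (via fail)
i=18 'b': node 0→1
i=19 'd': node 1→2
i=20 'd': node 2→3
i=21 'a': node 3→4
i=22 'b': node 4→5
i=23 'a': node 5→6  → match P0@[18:23]
i=24 'd': node 6→7 (via fail)
i=25 'a': node 7→0 (via fail)
i=26 'd': node 0→7
i=27 'b': node 7→8  → match P1@[26:27]
i=28 'a': node 8→0 (via fail)
i=29 'b': node 0→1
i=30 'd': node 1→2
i=31 'd': node 2→3
i=32 'a': node 3→4
i=33 'b': node 4→5
i=34 'a': node 5→6  → match P0@[29:34]
i=35 'c': node 6→0 (via fail)
i=36 'c': node 0→0
i=37 'd': node 0→7
i=38 'b': node 7→8  → match P1@[37:38]
i=39 'b': node 8→1 (via fail)
i=40 'd': node 1→2
i=41 'd': node 2→3
i=42 'a': node 3→4
i=43 'b': node 4→5
i=44 'a': node 5→6  → match P0@[39:44]
i=45 'd': node 6→7 (via fail)
i=46 'b': node 7→8  → match P1@[45:46]
i=47 'a': node 8→0 (via fail)
i=48 'b': node 0→1
i=49 'd': node 1→2
i=50 'd': node 2→3
i=51 'a': node 3→4

Matches: [[1,1],[8,0],[10,1],[16,0],[23,0],[27,1],[34,0],[38,1],[44,0],[46,1]]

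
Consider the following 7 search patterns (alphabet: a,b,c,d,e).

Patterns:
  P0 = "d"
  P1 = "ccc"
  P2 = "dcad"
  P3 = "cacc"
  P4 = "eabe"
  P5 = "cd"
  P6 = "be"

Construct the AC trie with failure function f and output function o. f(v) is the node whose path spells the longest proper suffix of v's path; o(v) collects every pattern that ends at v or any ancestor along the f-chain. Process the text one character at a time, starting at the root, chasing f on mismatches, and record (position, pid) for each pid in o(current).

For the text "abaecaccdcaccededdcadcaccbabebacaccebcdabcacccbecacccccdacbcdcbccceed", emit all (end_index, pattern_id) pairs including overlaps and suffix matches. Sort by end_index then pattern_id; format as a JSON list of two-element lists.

Construct AC machine:
Trie nodes:
  0='ε' goto b→16 c→2 d→1 e→11
  1='d' goto c→5  ←P0
  2='c' goto a→8 c→3 d→15
  3='cc' goto c→4
  4='ccc' goto ·  ←P1
  5='dc' goto a→6
  6='dca' goto d→7
  7='dcad' goto ·  ←P2
  8='ca' goto c→9
  9='cac' goto c→10
  10='cacc' goto ·  ←P3
  11='e' goto a→12
  12='ea' goto b→13
  13='eab' goto e→14
  14='eabe' goto ·  ←P4
  15='cd' goto ·  ←P5
  16='b' goto e→17
  17='be' goto ·  ←P6

BFS fail/out derivation:
  fail(1) 'd': from fail(0)=0 chase 'd': 0 ⇒ 0;  out={0}∪out(0)={0}
  fail(2) 'c': from fail(0)=0 chase 'c': 0 ⇒ 0;  out=∅∪out(0)=∅
  fail(11) 'e': from fail(0)=0 chase 'e': 0 ⇒ 0;  out=∅∪out(0)=∅
  fail(16) 'b': from fail(0)=0 chase 'b': 0 ⇒ 0;  out=∅∪out(0)=∅
  fail(3) 'cc': from fail(2)=0 chase 'c': 0 ⇒ 2;  out=∅∪out(2)=∅
  fail(5) 'dc': from fail(1)=0 chase 'c': 0 ⇒ 2;  out=∅∪out(2)=∅
  fail(8) 'ca': from fail(2)=0 chase 'a': 0 ⇒ 0;  out=∅∪out(0)=∅
  fail(12) 'ea': from fail(11)=0 chase 'a': 0 ⇒ 0;  out=∅∪out(0)=∅
  fail(15) 'cd': from fail(2)=0 chase 'd': 0 ⇒ 1;  out={5}∪out(1)={0,5}
  fail(17) 'be': from fail(16)=0 chase 'e': 0 ⇒ 11;  out={6}∪out(11)={6}
  fail(4) 'ccc': from fail(3)=2 chase 'c': 2 ⇒ 3;  out={1}∪out(3)={1}
  fail(6) 'dca': from fail(5)=2 chase 'a': 2 ⇒ 8;  out=∅∪out(8)=∅
  fail(9) 'cac': from fail(8)=0 chase 'c': 0 ⇒ 2;  out=∅∪out(2)=∅
  fail(13) 'eab': from fail(12)=0 chase 'b': 0 ⇒ 16;  out=∅∪out(16)=∅
  fail(7) 'dcad': from fail(6)=8 chase 'd': 8→0 ⇒ 1;  out={2}∪out(1)={0,2}
  fail(10) 'cacc': from fail(9)=2 chase 'c': 2 ⇒ 3;  out={3}∪out(3)={3}
  fail(14) 'eabe': from fail(13)=16 chase 'e': 16 ⇒ 17;  out={4}∪out(17)={4,6}

Text stream:
i=0 'a': node 0→0
i=1 'b': node 0→16
i=2 'a': node 16→0 (via fail)
i=3 'e': node 0→11
i=4 'c': node 11→2 (via fail)
i=5 'a': node 2→8
i=6 'c': node 8→9
i=7 'c': node 9→10  → match P3@[4:7]
i=8 'd': node 10→15 (via fail)  → match P0@[8:8],P5@[7:8]
i=9 'c': node 15→5 (via fail)
i=10 'a': node 5→6
i=11 'c': node 6→9 (via fail)
i=12 'c': node 9→10  → match P3@[9:12]
i=13 'e': node 10→11 (via fail)
i=14 'd': node 11→1 (via fail)  → match P0@[14:14]
i=15 'e': node 1→11 (via fail)
i=16 'd': node 11→1 (via fail)  → match P0@[16:16]
i=17 'd': node 1→1 (via fail)  → match P0@[17:17]
i=18 'c': node 1→5
i=19 'a': node 5→6
i=20 'd': node 6→7  → match P0@[20:20],P2@[17:20]
i=21 'c': node 7→5 (via fail)
i=22 'a': node 5→6
i=23 'c': node 6→9 (via fail)
i=24 'c': node 9→10  → match P3@[21:24]
i=25 'b': node 10→16 (via fail)
i=26 'a': node 16→0 (via fail)
i=27 'b': node 0→16
i=28 'e': node 16→17  → match P6@[27:28]
i=29 'b': node 17→16 (via fail)
i=30 'a': node 16→0 (via fail)
i=31 'c': node 0→2
i=32 'a': node 2→8
i=33 'c': node 8→9
i=34 'c': node 9→10  → match P3@[31:34]
i=35 'e': node 10→11 (via fail)
i=36 'b': node 11→16 (via fail)
i=37 'c': node 16→2 (via fail)
i=38 'd': node 2→15  → match P0@[38:38],P5@[37:38]
i=39 'a': node 15→0 (via fail)
i=40 'b': node 0→16
i=41 'c': node 16→2 (via fail)
i=42 'a': node 2→8
i=43 'c': node 8→9
i=44 'c': node 9→10  → match P3@[41:44]
i=45 'c': node 10→4 (via fail)  → match P1@[43:45]
i=46 'b': node 4→16 (via fail)
i=47 'e': node 16→17  → match P6@[46:47]
i=48 'c': node 17→2 (via fail)
i=49 'a': node 2→8
i=50 'c': node 8→9
i=51 'c': node 9→10  → match P3@[48:51]
i=52 'c': node 10→4 (via fail)  → match P1@[50:52]
i=53 'c': node 4→4 (via fail)  → match P1@[51:53]
i=54 'c': node 4→4 (via fail)  → match P1@[52:54]
i=55 'd': node 4→15 (via fail)  → match P0@[55:55],P5@[54:55]
i=56 'a': node 15→0 (via fail)
i=57 'c': node 0→2
i=58 'b': node 2→16 (via fail)
i=59 'c': node 16→2 (via fail)
i=60 'd': node 2→15  → match P0@[60:60],P5@[59:60]
i=61 'c': node 15→5 (via fail)
i=62 'b': node 5→16 (via fail)
i=63 'c': node 16→2 (via fail)
i=64 'c': node 2→3
i=65 'c': node 3→4  → match P1@[63:65]
i=66 'e': node 4→11 (via fail)
i=67 'e': node 11→11 (via fail)
i=68 'd': node 11→1 (via fail)  → match P0@[68:68]

Result: [[7,3],[8,0],[8,5],[12,3],[14,0],[16,0],[17,0],[20,0],[20,2],[24,3],[28,6],[34,3],[38,0],[38,5],[44,3],[45,1],[47,6],[51,3],[52,1],[53,1],[54,1],[55,0],[55,5],[60,0],[60,5],[65,1],[68,0]]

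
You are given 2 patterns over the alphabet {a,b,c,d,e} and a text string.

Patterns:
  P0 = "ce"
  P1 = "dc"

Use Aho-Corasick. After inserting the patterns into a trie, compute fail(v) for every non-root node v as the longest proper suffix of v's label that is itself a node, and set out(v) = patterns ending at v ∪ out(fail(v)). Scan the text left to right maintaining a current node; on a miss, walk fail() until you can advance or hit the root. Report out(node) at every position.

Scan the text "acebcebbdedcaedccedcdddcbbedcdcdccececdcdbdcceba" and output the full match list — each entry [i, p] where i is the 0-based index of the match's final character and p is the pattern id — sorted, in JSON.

Construct AC machine:
Trie (insert patterns):
  n0 'ε': c→1 d→3
  n1 'c': e→2
  n2 'ce': ·  [P0 ends]
  n3 'd': c→4
  n4 'dc': ·  [P1 ends]

Failure links (BFS by depth):
  n1('c'): parent n0 fail=0; on 'c' 0 → fail=0;  out ∅∪∅=∅
  n3('d'): parent n0 fail=0; on 'd' 0 → fail=0;  out ∅∪∅=∅
  n2('ce'): parent n1 fail=0; on 'e' 0 → fail=0;  out {0}∪∅={0}
  n4('dc'): parent n3 fail=0; on 'c' 0 → fail=1;  out {1}∪∅={1}

Text stream:
i=0 'a': node 0→0
i=1 'c': node 0→1
i=2 'e': node 1→2  ** P0@[1:2]
i=3 'b': node 2→0 (fail-walked)
i=4 'c': node 0→1
i=5 'e': node 1→2  ** P0@[4:5]
i=6 'b': node 2→0 (fail-walked)
i=7 'b': node 0→0
i=8 'd': node 0→3
i=9 'e': node 3→0 (fail-walked)
i=10 'd': node 0→3
i=11 'c': node 3→4  ** P1@[10:11]
i=12 'a': node 4→0 (fail-walked)
i=13 'e': node 0→0
i=14 'd': node 0→3
i=15 'c': node 3→4  ** P1@[14:15]
i=16 'c': node 4→1 (fail-walked)
i=17 'e': node 1→2  ** P0@[16:17]
i=18 'd': node 2→3 (fail-walked)
i=19 'c': node 3→4  ** P1@[18:19]
i=20 'd': node 4→3 (fail-walked)
i=21 'd': node 3→3 (fail-walked)
i=22 'd': node 3→3 (fail-walked)
i=23 'c': node 3→4  ** P1@[22:23]
i=24 'b': node 4→0 (fail-walked)
i=25 'b': node 0→0
i=26 'e': node 0→0
i=27 'd': node 0→3
i=28 'c': node 3→4  ** P1@[27:28]
i=29 'd': node 4→3 (fail-walked)
i=30 'c': node 3→4  ** P1@[29:30]
i=31 'd': node 4→3 (fail-walked)
i=32 'c': node 3→4  ** P1@[31:32]
i=33 'c': node 4→1 (fail-walked)
i=34 'e': node 1→2  ** P0@[33:34]
i=35 'c': node 2→1 (fail-walked)
i=36 'e': node 1→2  ** P0@[35:36]
i=37 'c': node 2→1 (fail-walked)
i=38 'd': node 1→3 (fail-walked)
i=39 'c': node 3→4  ** P1@[38:39]
i=40 'd': node 4→3 (fail-walked)
i=41 'b': node 3→0 (fail-walked)
i=42 'd': node 0→3
i=43 'c': node 3→4  ** P1@[42:43]
i=44 'c': node 4→1 (fail-walked)
i=45 'e': node 1→2  ** P0@[44:45]
i=46 'b': node 2→0 (fail-walked)
i=47 'a': node 0→0

Result: [[2,0],[5,0],[11,1],[15,1],[17,0],[19,1],[23,1],[28,1],[30,1],[32,1],[34,0],[36,0],[39,1],[43,1],[45,0]]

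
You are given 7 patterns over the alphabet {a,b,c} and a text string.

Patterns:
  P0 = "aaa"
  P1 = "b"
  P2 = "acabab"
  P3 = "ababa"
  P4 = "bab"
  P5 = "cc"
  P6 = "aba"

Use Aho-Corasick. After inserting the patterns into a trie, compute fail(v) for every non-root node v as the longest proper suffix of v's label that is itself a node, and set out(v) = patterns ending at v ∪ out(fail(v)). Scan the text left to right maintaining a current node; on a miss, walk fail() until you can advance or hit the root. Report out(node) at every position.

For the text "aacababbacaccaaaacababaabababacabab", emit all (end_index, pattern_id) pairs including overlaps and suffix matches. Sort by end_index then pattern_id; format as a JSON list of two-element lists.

Construct AC machine:
Trie nodes:
  n0 'ε': a→1 b→4 c→16
  n1 'a': a→2 b→10 c→5
  n2 'aa': a→3
  n3 'aaa': ·  [P0 ends]
  n4 'b': a→14  [P1 ends]
  n5 'ac': a→6
  n6 'aca': b→7
  n7 'acab': a→8
  n8 'acaba': b→9
  n9 'acabab': ·  [P2 ends]
  n10 'ab': a→11
  n11 'aba': b→12  [P6 ends]
  n12 'abab': a→13
  n13 'ababa': ·  [P3 ends]
  n14 'ba': b→15
  n15 'bab': ·  [P4 ends]
  n16 'c': c→17
  n17 'cc': ·  [P5 ends]

BFS fail/out derivation:
  n1('a'): parent n0 fail=0; on 'a' 0 → fail=0;  out ∅∪∅=∅
  n4('b'): parent n0 fail=0; on 'b' 0 → fail=0;  out {1}∪∅={1}
  n16('c'): parent n0 fail=0; on 'c' 0 → fail=0;  out ∅∪∅=∅
  n2('aa'): parent n1 fail=0; on 'a' 0 → fail=1;  out ∅∪∅=∅
  n5('ac'): parent n1 fail=0; on 'c' 0 → fail=16;  out ∅∪∅=∅
  n10('ab'): parent n1 fail=0; on 'b' 0 → fail=4;  out ∅∪{1}={1}
  n14('ba'): parent n4 fail=0; on 'a' 0 → fail=1;  out ∅∪∅=∅
  n17('cc'): parent n16 fail=0; on 'c' 0 → fail=16;  out {5}∪∅={5}
  n3('aaa'): parent n2 fail=1; on 'a' 1 → fail=2;  out {0}∪∅={0}
  n6('aca'): parent n5 fail=16; on 'a' 16→0 → fail=1;  out ∅∪∅=∅
  n11('aba'): parent n10 fail=4; on 'a' 4 → fail=14;  out {6}∪∅={6}
  n15('bab'): parent n14 fail=1; on 'b' 1 → fail=10;  out {4}∪{1}={1,4}
  n7('acab'): parent n6 fail=1; on 'b' 1 → fail=10;  out ∅∪{1}={1}
  n12('abab'): parent n11 fail=14; on 'b' 14 → fail=15;  out ∅∪{1,4}={1,4}
  n8('acaba'): parent n7 fail=10; on 'a' 10 → fail=11;  out ∅∪{6}={6}
  n13('ababa'): parent n12 fail=15; on 'a' 15→10 → fail=11;  out {3}∪{6}={3,6}
  n9('acabab'): parent n8 fail=11; on 'b' 11 → fail=12;  out {2}∪{1,4}={1,2,4}

Text stream:
pos 0 'a': at 1
pos 1 'a': at 2
pos 2 'c': at 5 ·f
pos 3 'a': at 6
pos 4 'b': at 7  → match P1@[4:4]
pos 5 'a': at 8  → match P6@[3:5]
pos 6 'b': at 9  → match P1@[6:6],P2@[1:6],P4@[4:6]
pos 7 'b': at 4 ·f  → match P1@[7:7]
pos 8 'a': at 14
pos 9 'c': at 5 ·f
pos 10 'a': at 6
pos 11 'c': at 5 ·f
pos 12 'c': at 17 ·f  → match P5@[11:12]
pos 13 'a': at 1 ·f
pos 14 'a': at 2
pos 15 'a': at 3  → match P0@[13:15]
pos 16 'a': at 3 ·f  → match P0@[14:16]
pos 17 'c': at 5 ·f
pos 18 'a': at 6
pos 19 'b': at 7  → match P1@[19:19]
pos 20 'a': at 8  → match P6@[18:20]
pos 21 'b': at 9  → match P1@[21:21],P2@[16:21],P4@[19:21]
pos 22 'a': at 13 ·f  → match P3@[18:22],P6@[20:22]
pos 23 'a': at 2 ·f
pos 24 'b': at 10 ·f  → match P1@[24:24]
pos 25 'a': at 11  → match P6@[23:25]
pos 26 'b': at 12  → match P1@[26:26],P4@[24:26]
pos 27 'a': at 13  → match P3@[23:27],P6@[25:27]
pos 28 'b': at 12 ·f  → match P1@[28:28],P4@[26:28]
pos 29 'a': at 13  → match P3@[25:29],P6@[27:29]
pos 30 'c': at 5 ·f
pos 31 'a': at 6
pos 32 'b': at 7  → match P1@[32:32]
pos 33 'a': at 8  → match P6@[31:33]
pos 34 'b': at 9  → match P1@[34:34],P2@[29:34],P4@[32:34]

Result: [[4,1],[5,6],[6,1],[6,2],[6,4],[7,1],[12,5],[15,0],[16,0],[19,1],[20,6],[21,1],[21,2],[21,4],[22,3],[22,6],[24,1],[25,6],[26,1],[26,4],[27,3],[27,6],[28,1],[28,4],[29,3],[29,6],[32,1],[33,6],[34,1],[34,2],[34,4]]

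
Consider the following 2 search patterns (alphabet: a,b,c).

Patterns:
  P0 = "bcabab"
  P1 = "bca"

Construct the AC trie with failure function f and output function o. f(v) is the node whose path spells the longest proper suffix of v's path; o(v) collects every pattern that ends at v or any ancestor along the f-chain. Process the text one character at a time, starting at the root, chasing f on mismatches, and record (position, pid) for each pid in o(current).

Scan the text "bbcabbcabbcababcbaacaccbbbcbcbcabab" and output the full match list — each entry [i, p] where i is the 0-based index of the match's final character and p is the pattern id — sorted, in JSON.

Build automaton:
Trie (insert patterns):
  0='ε' goto b→1
  1='b' goto c→2
  2='bc' goto a→3
  3='bca' goto b→4  [P1 ends]
  4='bcab' goto a→5
  5='bcaba' goto b→6
  6='bcabab' goto ·  [P0 ends]

Failure links (BFS by depth):
  fail(1) 'b': from fail(0)=0 chase 'b': 0 ⇒ 0;  out=∅∪out(0)=∅
  fail(2) 'bc': from fail(1)=0 chase 'c': 0 ⇒ 0;  out=∅∪out(0)=∅
  fail(3) 'bca': from fail(2)=0 chase 'a': 0 ⇒ 0;  out={1}∪out(0)={1}
  fail(4) 'bcab': from fail(3)=0 chase 'b': 0 ⇒ 1;  out=∅∪out(1)=∅
  fail(5) 'bcaba': from fail(4)=1 chase 'a': 1→0 ⇒ 0;  out=∅∪out(0)=∅
  fail(6) 'bcabab': from fail(5)=0 chase 'b': 0 ⇒ 1;  out={0}∪out(1)={0}

Run:
i=0 'b': node 0→1
i=1 'b': node 1→1 ·f
i=2 'c': node 1→2
i=3 'a': node 2→3  emit P1@[1:3]
i=4 'b': node 3→4
i=5 'b': node 4→1 ·f
i=6 'c': node 1→2
i=7 'a': node 2→3  emit P1@[5:7]
i=8 'b': node 3→4
i=9 'b': node 4→1 ·f
i=10 'c': node 1→2
i=11 'a': node 2→3  emit P1@[9:11]
i=12 'b': node 3→4
i=13 'a': node 4→5
i=14 'b': node 5→6  emit P0@[9:14]
i=15 'c': node 6→2 ·f
i=16 'b': node 2→1 ·f
i=17 'a': node 1→0 ·f
i=18 'a': node 0→0
i=19 'c': node 0→0
i=20 'a': node 0→0
i=21 'c': node 0→0
i=22 'c': node 0→0
i=23 'b': node 0→1
i=24 'b': node 1→1 ·f
i=25 'b': node 1→1 ·f
i=26 'c': node 1→2
i=27 'b': node 2→1 ·f
i=28 'c': node 1→2
i=29 'b': node 2→1 ·f
i=30 'c': node 1→2
i=31 'a': node 2→3  emit P1@[29:31]
i=32 'b': node 3→4
i=33 'a': node 4→5
i=34 'b': node 5→6  emit P0@[29:34]

Matches: [[3,1],[7,1],[11,1],[14,0],[31,1],[34,0]]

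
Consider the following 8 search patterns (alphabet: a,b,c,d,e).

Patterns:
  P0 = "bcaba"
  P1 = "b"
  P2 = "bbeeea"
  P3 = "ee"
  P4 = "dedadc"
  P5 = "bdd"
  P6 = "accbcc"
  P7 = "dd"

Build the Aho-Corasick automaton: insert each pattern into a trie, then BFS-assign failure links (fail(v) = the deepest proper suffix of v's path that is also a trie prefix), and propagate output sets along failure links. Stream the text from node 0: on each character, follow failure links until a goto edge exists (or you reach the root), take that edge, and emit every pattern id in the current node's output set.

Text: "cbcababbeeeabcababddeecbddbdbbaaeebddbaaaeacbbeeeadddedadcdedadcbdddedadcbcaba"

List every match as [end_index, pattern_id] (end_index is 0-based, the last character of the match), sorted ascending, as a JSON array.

Build automaton:
Trie nodes:
  n0 'ε': a→21 b→1 d→13 e→11
  n1 'b': b→6 c→2 d→19  [P1 ends]
  n2 'bc': a→3
  n3 'bca': b→4
  n4 'bcab': a→5
  n5 'bcaba': ·  [P0 ends]
  n6 'bb': e→7
  n7 'bbe': e→8
  n8 'bbee': e→9
  n9 'bbeee': a→10
  n10 'bbeeea': ·  [P2 ends]
  n11 'e': e→12
  n12 'ee': ·  [P3 ends]
  n13 'd': d→27 e→14
  n14 'de': d→15
  n15 'ded': a→16
  n16 'deda': d→17
  n17 'dedad': c→18
  n18 'dedadc': ·  [P4 ends]
  n19 'bd': d→20
  n20 'bdd': ·  [P5 ends]
  n21 'a': c→22
  n22 'ac': c→23
  n23 'acc': b→24
  n24 'accb': c→25
  n25 'accbc': c→26
  n26 'accbcc': ·  [P6 ends]
  n27 'dd': ·  [P7 ends]

BFS fail/out derivation:
  fail(1) 'b': from fail(0)=0 chase 'b': 0 ⇒ 0;  out={1}∪out(0)={1}
  fail(11) 'e': from fail(0)=0 chase 'e': 0 ⇒ 0;  out=∅∪out(0)=∅
  fail(13) 'd': from fail(0)=0 chase 'd': 0 ⇒ 0;  out=∅∪out(0)=∅
  fail(21) 'a': from fail(0)=0 chase 'a': 0 ⇒ 0;  out=∅∪out(0)=∅
  fail(2) 'bc': from fail(1)=0 chase 'c': 0 ⇒ 0;  out=∅∪out(0)=∅
  fail(6) 'bb': from fail(1)=0 chase 'b': 0 ⇒ 1;  out=∅∪out(1)={1}
  fail(12) 'ee': from fail(11)=0 chase 'e': 0 ⇒ 11;  out={3}∪out(11)={3}
  fail(14) 'de': from fail(13)=0 chase 'e': 0 ⇒ 11;  out=∅∪out(11)=∅
  fail(19) 'bd': from fail(1)=0 chase 'd': 0 ⇒ 13;  out=∅∪out(13)=∅
  fail(22) 'ac': from fail(21)=0 chase 'c': 0 ⇒ 0;  out=∅∪out(0)=∅
  fail(27) 'dd': from fail(13)=0 chase 'd': 0 ⇒ 13;  out={7}∪out(13)={7}
  fail(3) 'bca': from fail(2)=0 chase 'a': 0 ⇒ 21;  out=∅∪out(21)=∅
  fail(7) 'bbe': from fail(6)=1 chase 'e': 1→0 ⇒ 11;  out=∅∪out(11)=∅
  fail(15) 'ded': from fail(14)=11 chase 'd': 11→0 ⇒ 13;  out=∅∪out(13)=∅
  fail(20) 'bdd': from fail(19)=13 chase 'd': 13 ⇒ 27;  out={5}∪out(27)={5,7}
  fail(23) 'acc': from fail(22)=0 chase 'c': 0 ⇒ 0;  out=∅∪out(0)=∅
  fail(4) 'bcab': from fail(3)=21 chase 'b': 21→0 ⇒ 1;  out=∅∪out(1)={1}
  fail(8) 'bbee': from fail(7)=11 chase 'e': 11 ⇒ 12;  out=∅∪out(12)={3}
  fail(16) 'deda': from fail(15)=13 chase 'a': 13→0 ⇒ 21;  out=∅∪out(21)=∅
  fail(24) 'accb': from fail(23)=0 chase 'b': 0 ⇒ 1;  out=∅∪out(1)={1}
  fail(5) 'bcaba': from fail(4)=1 chase 'a': 1→0 ⇒ 21;  out={0}∪out(21)={0}
  fail(9) 'bbeee': from fail(8)=12 chase 'e': 12→11 ⇒ 12;  out=∅∪out(12)={3}
  fail(17) 'dedad': from fail(16)=21 chase 'd': 21→0 ⇒ 13;  out=∅∪out(13)=∅
  fail(25) 'accbc': from fail(24)=1 chase 'c': 1 ⇒ 2;  out=∅∪out(2)=∅
  fail(10) 'bbeeea': from fail(9)=12 chase 'a': 12→11→0 ⇒ 21;  out={2}∪out(21)={2}
  fail(18) 'dedadc': from fail(17)=13 chase 'c': 13→0 ⇒ 0;  out={4}∪out(0)={4}
  fail(26) 'accbcc': from fail(25)=2 chase 'c': 2→0 ⇒ 0;  out={6}∪out(0)={6}

Text stream:
pos 0 'c': at 0
pos 1 'b': at 1  → match P1@[1:1]
pos 2 'c': at 2
pos 3 'a': at 3
pos 4 'b': at 4  → match P1@[4:4]
pos 5 'a': at 5  → match P0@[1:5]
pos 6 'b': at 1 ·f  → match P1@[6:6]
pos 7 'b': at 6  → match P1@[7:7]
pos 8 'e': at 7
pos 9 'e': at 8  → match P3@[8:9]
pos 10 'e': at 9  → match P3@[9:10]
pos 11 'a': at 10  → match P2@[6:11]
pos 12 'b': at 1 ·f  → match P1@[12:12]
pos 13 'c': at 2
pos 14 'a': at 3
pos 15 'b': at 4  → match P1@[15:15]
pos 16 'a': at 5  → match P0@[12:16]
pos 17 'b': at 1 ·f  → match P1@[17:17]
pos 18 'd': at 19
pos 19 'd': at 20  → match P5@[17:19],P7@[18:19]
pos 20 'e': at 14 ·f
pos 21 'e': at 12 ·f  → match P3@[20:21]
pos 22 'c': at 0 ·f
pos 23 'b': at 1  → match P1@[23:23]
pos 24 'd': at 19
pos 25 'd': at 20  → match P5@[23:25],P7@[24:25]
pos 26 'b': at 1 ·f  → match P1@[26:26]
pos 27 'd': at 19
pos 28 'b': at 1 ·f  → match P1@[28:28]
pos 29 'b': at 6  → match P1@[29:29]
pos 30 'a': at 21 ·f
pos 31 'a': at 21 ·f
pos 32 'e': at 11 ·f
pos 33 'e': at 12  → match P3@[32:33]
pos 34 'b': at 1 ·f  → match P1@[34:34]
pos 35 'd': at 19
pos 36 'd': at 20  → match P5@[34:36],P7@[35:36]
pos 37 'b': at 1 ·f  → match P1@[37:37]
pos 38 'a': at 21 ·f
pos 39 'a': at 21 ·f
pos 40 'a': at 21 ·f
pos 41 'e': at 11 ·f
pos 42 'a': at 21 ·f
pos 43 'c': at 22
pos 44 'b': at 1 ·f  → match P1@[44:44]
pos 45 'b': at 6  → match P1@[45:45]
pos 46 'e': at 7
pos 47 'e': at 8  → match P3@[46:47]
pos 48 'e': at 9  → match P3@[47:48]
pos 49 'a': at 10  → match P2@[44:49]
pos 50 'd': at 13 ·f
pos 51 'd': at 27  → match P7@[50:51]
pos 52 'd': at 27 ·f  → match P7@[51:52]
pos 53 'e': at 14 ·f
pos 54 'd': at 15
pos 55 'a': at 16
pos 56 'd': at 17
pos 57 'c': at 18  → match P4@[52:57]
pos 58 'd': at 13 ·f
pos 59 'e': at 14
pos 60 'd': at 15
pos 61 'a': at 16
pos 62 'd': at 17
pos 63 'c': at 18  → match P4@[58:63]
pos 64 'b': at 1 ·f  → match P1@[64:64]
pos 65 'd': at 19
pos 66 'd': at 20  → match P5@[64:66],P7@[65:66]
pos 67 'd': at 27 ·f  → match P7@[66:67]
pos 68 'e': at 14 ·f
pos 69 'd': at 15
pos 70 'a': at 16
pos 71 'd': at 17
pos 72 'c': at 18  → match P4@[67:72]
pos 73 'b': at 1 ·f  → match P1@[73:73]
pos 74 'c': at 2
pos 75 'a': at 3
pos 76 'b': at 4  → match P1@[76:76]
pos 77 'a': at 5  → match P0@[73:77]

Matches: [[1,1],[4,1],[5,0],[6,1],[7,1],[9,3],[10,3],[11,2],[12,1],[15,1],[16,0],[17,1],[19,5],[19,7],[21,3],[23,1],[25,5],[25,7],[26,1],[28,1],[29,1],[33,3],[34,1],[36,5],[36,7],[37,1],[44,1],[45,1],[47,3],[48,3],[49,2],[51,7],[52,7],[57,4],[63,4],[64,1],[66,5],[66,7],[67,7],[72,4],[73,1],[76,1],[77,0]]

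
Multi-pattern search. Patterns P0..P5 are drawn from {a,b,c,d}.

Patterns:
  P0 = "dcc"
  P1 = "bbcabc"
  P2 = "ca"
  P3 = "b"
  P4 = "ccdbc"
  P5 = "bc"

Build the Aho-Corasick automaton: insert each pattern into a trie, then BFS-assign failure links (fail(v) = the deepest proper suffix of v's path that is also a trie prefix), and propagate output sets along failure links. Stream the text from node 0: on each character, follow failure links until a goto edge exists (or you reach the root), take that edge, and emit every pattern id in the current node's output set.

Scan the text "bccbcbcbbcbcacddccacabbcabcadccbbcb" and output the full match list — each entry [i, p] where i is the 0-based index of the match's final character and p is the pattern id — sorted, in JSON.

Build automaton:
Trie (insert patterns):
  n0 'ε': b→4 c→10 d→1
  n1 'd': c→2
  n2 'dc': c→3
  n3 'dcc': ·  ←P0
  n4 'b': b→5 c→16  ←P3
  n5 'bb': c→6
  n6 'bbc': a→7
  n7 'bbca': b→8
  n8 'bbcab': c→9
  n9 'bbcabc': ·  ←P1
  n10 'c': a→11 c→12
  n11 'ca': ·  ←P2
  n12 'cc': d→13
  n13 'ccd': b→14
  n14 'ccdb': c→15
  n15 'ccdbc': ·  ←P4
  n16 'bc': ·  ←P5

Failure links (BFS by depth):
  n1('d'): parent n0 fail=0; on 'd' 0 → fail=0;  out ∅∪∅=∅
  n4('b'): parent n0 fail=0; on 'b' 0 → fail=0;  out {3}∪∅={3}
  n10('c'): parent n0 fail=0; on 'c' 0 → fail=0;  out ∅∪∅=∅
  n2('dc'): parent n1 fail=0; on 'c' 0 → fail=10;  out ∅∪∅=∅
  n5('bb'): parent n4 fail=0; on 'b' 0 → fail=4;  out ∅∪{3}={3}
  n11('ca'): parent n10 fail=0; on 'a' 0 → fail=0;  out {2}∪∅={2}
  n12('cc'): parent n10 fail=0; on 'c' 0 → fail=10;  out ∅∪∅=∅
  n16('bc'): parent n4 fail=0; on 'c' 0 → fail=10;  out {5}∪∅={5}
  n3('dcc'): parent n2 fail=10; on 'c' 10 → fail=12;  out {0}∪∅={0}
  n6('bbc'): parent n5 fail=4; on 'c' 4 → fail=16;  out ∅∪{5}={5}
  n13('ccd'): parent n12 fail=10; on 'd' 10→0 → fail=1;  out ∅∪∅=∅
  n7('bbca'): parent n6 fail=16; on 'a' 16→10 → fail=11;  out ∅∪{2}={2}
  n14('ccdb'): parent n13 fail=1; on 'b' 1→0 → fail=4;  out ∅∪{3}={3}
  n8('bbcab'): parent n7 fail=11; on 'b' 11→0 → fail=4;  out ∅∪{3}={3}
  n15('ccdbc'): parent n14 fail=4; on 'c' 4 → fail=16;  out {4}∪{5}={4,5}
  n9('bbcabc'): parent n8 fail=4; on 'c' 4 → fail=16;  out {1}∪{5}={1,5}

Run:
i=0 'b': node 0→4  → match P3@[0:0]
i=1 'c': node 4→16  → match P5@[0:1]
i=2 'c': node 16→12 (via fail)
i=3 'b': node 12→4 (via fail)  → match P3@[3:3]
i=4 'c': node 4→16  → match P5@[3:4]
i=5 'b': node 16→4 (via fail)  → match P3@[5:5]
i=6 'c': node 4→16  → match P5@[5:6]
i=7 'b': node 16→4 (via fail)  → match P3@[7:7]
i=8 'b': node 4→5  → match P3@[8:8]
i=9 'c': node 5→6  → match P5@[8:9]
i=10 'b': node 6→4 (via fail)  → match P3@[10:10]
i=11 'c': node 4→16  → match P5@[10:11]
i=12 'a': node 16→11 (via fail)  → match P2@[11:12]
i=13 'c': node 11→10 (via fail)
i=14 'd': node 10→1 (via fail)
i=15 'd': node 1→1 (via fail)
i=16 'c': node 1→2
i=17 'c': node 2→3  → match P0@[15:17]
i=18 'a': node 3→11 (via fail)  → match P2@[17:18]
i=19 'c': node 11→10 (via fail)
i=20 'a': node 10→11  → match P2@[19:20]
i=21 'b': node 11→4 (via fail)  → match P3@[21:21]
i=22 'b': node 4→5  → match P3@[22:22]
i=23 'c': node 5→6  → match P5@[22:23]
i=24 'a': node 6→7  → match P2@[23:24]
i=25 'b': node 7→8  → match P3@[25:25]
i=26 'c': node 8→9  → match P1@[21:26],P5@[25:26]
i=27 'a': node 9→11 (via fail)  → match P2@[26:27]
i=28 'd': node 11→1 (via fail)
i=29 'c': node 1→2
i=30 'c': node 2→3  → match P0@[28:30]
i=31 'b': node 3→4 (via fail)  → match P3@[31:31]
i=32 'b': node 4→5  → match P3@[32:32]
i=33 'c': node 5→6  → match P5@[32:33]
i=34 'b': node 6→4 (via fail)  → match P3@[34:34]

All matches (sorted): [[0,3],[1,5],[3,3],[4,5],[5,3],[6,5],[7,3],[8,3],[9,5],[10,3],[11,5],[12,2],[17,0],[18,2],[20,2],[21,3],[22,3],[23,5],[24,2],[25,3],[26,1],[26,5],[27,2],[30,0],[31,3],[32,3],[33,5],[34,3]]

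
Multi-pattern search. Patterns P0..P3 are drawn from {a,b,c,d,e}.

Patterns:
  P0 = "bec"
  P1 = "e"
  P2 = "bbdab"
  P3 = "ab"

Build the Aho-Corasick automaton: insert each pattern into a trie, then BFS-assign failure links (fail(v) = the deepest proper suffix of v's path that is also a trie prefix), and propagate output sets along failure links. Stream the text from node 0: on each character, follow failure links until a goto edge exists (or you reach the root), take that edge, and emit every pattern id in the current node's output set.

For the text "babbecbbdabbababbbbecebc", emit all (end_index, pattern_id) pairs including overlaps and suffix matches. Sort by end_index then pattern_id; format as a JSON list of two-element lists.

Construct AC machine:
Trie nodes:
  n0 'ε': a→9 b→1 e→4
  n1 'b': b→5 e→2
  n2 'be': c→3
  n3 'bec': ·  [P0 ends]
  n4 'e': ·  [P1 ends]
  n5 'bb': d→6
  n6 'bbd': a→7
  n7 'bbda': b→8
  n8 'bbdab': ·  [P2 ends]
  n9 'a': b→10
  n10 'ab': ·  [P3 ends]

Failure links (BFS by depth):
  fail(1) 'b': from fail(0)=0 chase 'b': 0 ⇒ 0;  out=∅∪out(0)=∅
  fail(4) 'e': from fail(0)=0 chase 'e': 0 ⇒ 0;  out={1}∪out(0)={1}
  fail(9) 'a': from fail(0)=0 chase 'a': 0 ⇒ 0;  out=∅∪out(0)=∅
  fail(2) 'be': from fail(1)=0 chase 'e': 0 ⇒ 4;  out=∅∪out(4)={1}
  fail(5) 'bb': from fail(1)=0 chase 'b': 0 ⇒ 1;  out=∅∪out(1)=∅
  fail(10) 'ab': from fail(9)=0 chase 'b': 0 ⇒ 1;  out={3}∪out(1)={3}
  fail(3) 'bec': from fail(2)=4 chase 'c': 4→0 ⇒ 0;  out={0}∪out(0)={0}
  fail(6) 'bbd': from fail(5)=1 chase 'd': 1→0 ⇒ 0;  out=∅∪out(0)=∅
  fail(7) 'bbda': from fail(6)=0 chase 'a': 0 ⇒ 9;  out=∅∪out(9)=∅
  fail(8) 'bbdab': from fail(7)=9 chase 'b': 9 ⇒ 10;  out={2}∪out(10)={2,3}

Run:
pos 0 'b': at 1
pos 1 'a': at 9 (fail-walked)
pos 2 'b': at 10  ** P3@[1:2]
pos 3 'b': at 5 (fail-walked)
pos 4 'e': at 2 (fail-walked)  ** P1@[4:4]
pos 5 'c': at 3  ** P0@[3:5]
pos 6 'b': at 1 (fail-walked)
pos 7 'b': at 5
pos 8 'd': at 6
pos 9 'a': at 7
pos 10 'b': at 8  ** P2@[6:10],P3@[9:10]
pos 11 'b': at 5 (fail-walked)
pos 12 'a': at 9 (fail-walked)
pos 13 'b': at 10  ** P3@[12:13]
pos 14 'a': at 9 (fail-walked)
pos 15 'b': at 10  ** P3@[14:15]
pos 16 'b': at 5 (fail-walked)
pos 17 'b': at 5 (fail-walked)
pos 18 'b': at 5 (fail-walked)
pos 19 'e': at 2 (fail-walked)  ** P1@[19:19]
pos 20 'c': at 3  ** P0@[18:20]
pos 21 'e': at 4 (fail-walked)  ** P1@[21:21]
pos 22 'b': at 1 (fail-walked)
pos 23 'c': at 0 (fail-walked)

Result: [[2,3],[4,1],[5,0],[10,2],[10,3],[13,3],[15,3],[19,1],[20,0],[21,1]]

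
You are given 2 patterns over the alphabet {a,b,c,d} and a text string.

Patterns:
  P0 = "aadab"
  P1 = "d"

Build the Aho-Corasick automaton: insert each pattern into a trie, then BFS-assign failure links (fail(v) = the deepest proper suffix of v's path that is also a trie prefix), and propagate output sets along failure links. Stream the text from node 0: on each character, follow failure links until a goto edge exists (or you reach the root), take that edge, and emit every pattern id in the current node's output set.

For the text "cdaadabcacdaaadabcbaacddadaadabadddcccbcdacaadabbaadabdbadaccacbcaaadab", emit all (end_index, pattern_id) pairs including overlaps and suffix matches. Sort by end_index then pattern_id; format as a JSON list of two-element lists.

Build:
Trie nodes:
  0='ε' goto a→1 d→6
  1='a' goto a→2
  2='aa' goto d→3
  3='aad' goto a→4
  4='aada' goto b→5
  5='aadab' goto ·  [P0 ends]
  6='d' goto ·  [P1 ends]

Failure links (BFS by depth):
  n1('a'): parent n0 fail=0; on 'a' 0 → fail=0;  out ∅∪∅=∅
  n6('d'): parent n0 fail=0; on 'd' 0 → fail=0;  out {1}∪∅={1}
  n2('aa'): parent n1 fail=0; on 'a' 0 → fail=1;  out ∅∪∅=∅
  n3('aad'): parent n2 fail=1; on 'd' 1→0 → fail=6;  out ∅∪{1}={1}
  n4('aada'): parent n3 fail=6; on 'a' 6→0 → fail=1;  out ∅∪∅=∅
  n5('aadab'): parent n4 fail=1; on 'b' 1→0 → fail=0;  out {0}∪∅={0}

Run:
[0] read 'c'  n0⇒n0
[1] read 'd'  n0⇒n6  emit P1@[1:1]
[2] read 'a'  n6⇒n1 ·f
[3] read 'a'  n1⇒n2
[4] read 'd'  n2⇒n3  emit P1@[4:4]
[5] read 'a'  n3⇒n4
[6] read 'b'  n4⇒n5  emit P0@[2:6]
[7] read 'c'  n5⇒n0 ·f
[8] read 'a'  n0⇒n1
[9] read 'c'  n1⇒n0 ·f
[10] read 'd'  n0⇒n6  emit P1@[10:10]
[11] read 'a'  n6⇒n1 ·f
[12] read 'a'  n1⇒n2
[13] read 'a'  n2⇒n2 ·f
[14] read 'd'  n2⇒n3  emit P1@[14:14]
[15] read 'a'  n3⇒n4
[16] read 'b'  n4⇒n5  emit P0@[12:16]
[17] read 'c'  n5⇒n0 ·f
[18] read 'b'  n0⇒n0
[19] read 'a'  n0⇒n1
[20] read 'a'  n1⇒n2
[21] read 'c'  n2⇒n0 ·f
[22] read 'd'  n0⇒n6  emit P1@[22:22]
[23] read 'd'  n6⇒n6 ·f  emit P1@[23:23]
[24] read 'a'  n6⇒n1 ·f
[25] read 'd'  n1⇒n6 ·f  emit P1@[25:25]
[26] read 'a'  n6⇒n1 ·f
[27] read 'a'  n1⇒n2
[28] read 'd'  n2⇒n3  emit P1@[28:28]
[29] read 'a'  n3⇒n4
[30] read 'b'  n4⇒n5  emit P0@[26:30]
[31] read 'a'  n5⇒n1 ·f
[32] read 'd'  n1⇒n6 ·f  emit P1@[32:32]
[33] read 'd'  n6⇒n6 ·f  emit P1@[33:33]
[34] read 'd'  n6⇒n6 ·f  emit P1@[34:34]
[35] read 'c'  n6⇒n0 ·f
[36] read 'c'  n0⇒n0
[37] read 'c'  n0⇒n0
[38] read 'b'  n0⇒n0
[39] read 'c'  n0⇒n0
[40] read 'd'  n0⇒n6  emit P1@[40:40]
[41] read 'a'  n6⇒n1 ·f
[42] read 'c'  n1⇒n0 ·f
[43] read 'a'  n0⇒n1
[44] read 'a'  n1⇒n2
[45] read 'd'  n2⇒n3  emit P1@[45:45]
[46] read 'a'  n3⇒n4
[47] read 'b'  n4⇒n5  emit P0@[43:47]
[48] read 'b'  n5⇒n0 ·f
[49] read 'a'  n0⇒n1
[50] read 'a'  n1⇒n2
[51] read 'd'  n2⇒n3  emit P1@[51:51]
[52] read 'a'  n3⇒n4
[53] read 'b'  n4⇒n5  emit P0@[49:53]
[54] read 'd'  n5⇒n6 ·f  emit P1@[54:54]
[55] read 'b'  n6⇒n0 ·f
[56] read 'a'  n0⇒n1
[57] read 'd'  n1⇒n6 ·f  emit P1@[57:57]
[58] read 'a'  n6⇒n1 ·f
[59] read 'c'  n1⇒n0 ·f
[60] read 'c'  n0⇒n0
[61] read 'a'  n0⇒n1
[62] read 'c'  n1⇒n0 ·f
[63] read 'b'  n0⇒n0
[64] read 'c'  n0⇒n0
[65] read 'a'  n0⇒n1
[66] read 'a'  n1⇒n2
[67] read 'a'  n2⇒n2 ·f
[68] read 'd'  n2⇒n3  emit P1@[68:68]
[69] read 'a'  n3⇒n4
[70] read 'b'  n4⇒n5  emit P0@[66:70]

All matches (sorted): [[1,1],[4,1],[6,0],[10,1],[14,1],[16,0],[22,1],[23,1],[25,1],[28,1],[30,0],[32,1],[33,1],[34,1],[40,1],[45,1],[47,0],[51,1],[53,0],[54,1],[57,1],[68,1],[70,0]]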